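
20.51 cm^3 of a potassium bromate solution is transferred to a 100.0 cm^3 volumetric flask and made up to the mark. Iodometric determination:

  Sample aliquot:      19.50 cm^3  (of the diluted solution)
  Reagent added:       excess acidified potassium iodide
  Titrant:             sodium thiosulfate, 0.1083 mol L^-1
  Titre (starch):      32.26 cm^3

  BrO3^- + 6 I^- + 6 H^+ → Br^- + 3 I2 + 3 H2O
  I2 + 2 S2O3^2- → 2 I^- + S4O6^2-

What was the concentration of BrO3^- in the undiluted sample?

0.1456 mol/L

n(S2O3^2-) = 0.03226 × 0.1083 = 3.494 × 10^-3 mol
n(I2) = n(S2O3^2-)/2 = 1.747 × 10^-3 mol
From the 1:3 ratio, n(BrO3^-) in the aliquot = 1/3 × 1.747 × 10^-3 = 5.823 × 10^-4 mol
[BrO3^-]_dilute = 5.823 × 10^-4 / 0.01950 = 0.02986 mol/L
[BrO3^-]_original = 0.02986 × 100.0/20.51 = 0.1456 mol/L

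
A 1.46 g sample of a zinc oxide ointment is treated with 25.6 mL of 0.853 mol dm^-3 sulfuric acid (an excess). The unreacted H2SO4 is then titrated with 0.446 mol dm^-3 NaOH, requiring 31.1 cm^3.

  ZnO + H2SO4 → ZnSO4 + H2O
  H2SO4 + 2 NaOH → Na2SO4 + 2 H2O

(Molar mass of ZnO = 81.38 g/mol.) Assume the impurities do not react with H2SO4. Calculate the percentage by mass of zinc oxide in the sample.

83.1 %

n(H2SO4) added = 0.0256 × 0.853 = 0.0218 mol
n(NaOH) used in back-titration = 0.0311 × 0.446 = 0.0139 mol
From the 1:2 ratio, n(H2SO4) left over = 1/2 × 0.0139 = 6.94 × 10^-3 mol
n(H2SO4) consumed by analyte = 0.0218 − 6.94 × 10^-3 = 0.0149 mol
n(ZnO) = 0.0149 mol (1:1 ratio)
mass of ZnO = 0.0149 × 81.38 = 1.21 g
% ZnO = 1.21 / 1.46 × 100 = 83.1 %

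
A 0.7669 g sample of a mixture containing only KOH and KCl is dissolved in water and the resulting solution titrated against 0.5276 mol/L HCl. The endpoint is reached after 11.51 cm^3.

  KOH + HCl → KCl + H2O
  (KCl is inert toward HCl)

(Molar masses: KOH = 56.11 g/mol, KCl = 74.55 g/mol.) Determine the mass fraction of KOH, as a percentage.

n(HCl) = 0.01151 × 0.5276 = 6.073 × 10^-3 mol
Let x = n(KOH), y = n(KCl).
Titrant: 1x = 6.073 × 10^-3;  mass: 56.11x + 74.55y = 0.7669
Solving, x = 6.073 × 10^-3 mol, y = 5.716 × 10^-3 mol
mass of KOH = 6.073 × 10^-3 × 56.11 = 0.3407 g
% KOH = 0.3407 / 0.7669 × 100 = 44.43 %

44.43 %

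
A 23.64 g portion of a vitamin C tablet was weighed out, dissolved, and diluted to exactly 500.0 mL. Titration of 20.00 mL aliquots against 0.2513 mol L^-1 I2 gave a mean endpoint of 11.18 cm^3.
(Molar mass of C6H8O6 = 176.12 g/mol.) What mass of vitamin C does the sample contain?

C6H8O6 + I2 → C6H6O6 + 2 HI
n(I2) per titration = 0.01118 × 0.2513 = 2.810 × 10^-3 mol
n(C6H8O6) in each aliquot = 2.810 × 10^-3 mol (1:1 ratio)
n(C6H8O6) in the whole flask = 2.810 × 10^-3 × 500.0/20.00 = 0.07024 mol
mass of C6H8O6 = 0.07024 × 176.12 = 12.37 g

12.37 g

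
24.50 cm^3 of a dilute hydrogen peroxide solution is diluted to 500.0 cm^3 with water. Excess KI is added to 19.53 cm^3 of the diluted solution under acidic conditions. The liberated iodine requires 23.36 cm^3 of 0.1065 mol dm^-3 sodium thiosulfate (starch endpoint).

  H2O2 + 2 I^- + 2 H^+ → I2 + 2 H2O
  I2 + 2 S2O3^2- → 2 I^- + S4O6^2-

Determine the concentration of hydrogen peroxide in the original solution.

n(S2O3^2-) = 0.02336 × 0.1065 = 2.488 × 10^-3 mol
n(I2) = n(S2O3^2-)/2 = 1.244 × 10^-3 mol
n(H2O2) in the aliquot = 1.244 × 10^-3 mol (1:1 ratio)
[H2O2]_dilute = 1.244 × 10^-3 / 0.01953 = 0.06369 mol/L
[H2O2]_original = 0.06369 × 500.0/24.50 = 1.300 mol/L

1.300 mol/L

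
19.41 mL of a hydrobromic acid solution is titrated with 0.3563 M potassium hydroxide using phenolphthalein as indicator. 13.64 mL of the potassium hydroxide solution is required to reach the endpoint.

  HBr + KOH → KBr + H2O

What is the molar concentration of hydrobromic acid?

n(KOH) = 0.01364 L × 0.3563 mol/L = 4.860 × 10^-3 mol
n(HBr) = 4.860 × 10^-3 mol (1:1 mole ratio)
[HBr] = 4.860 × 10^-3 mol / 0.01941 L = 0.2504 mol/L

0.2504 M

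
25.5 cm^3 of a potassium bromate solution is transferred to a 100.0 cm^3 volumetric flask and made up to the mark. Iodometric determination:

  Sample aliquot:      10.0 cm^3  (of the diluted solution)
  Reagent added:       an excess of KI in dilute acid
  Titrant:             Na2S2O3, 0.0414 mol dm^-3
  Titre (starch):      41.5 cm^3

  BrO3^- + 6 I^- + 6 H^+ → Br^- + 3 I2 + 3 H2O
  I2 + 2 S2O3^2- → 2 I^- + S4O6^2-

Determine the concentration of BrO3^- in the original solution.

n(S2O3^2-) = 0.0415 × 0.0414 = 1.72 × 10^-3 mol
n(I2) = n(S2O3^2-)/2 = 8.59 × 10^-4 mol
From the 1:3 ratio, n(BrO3^-) in the aliquot = 1/3 × 8.59 × 10^-4 = 2.86 × 10^-4 mol
[BrO3^-]_dilute = 2.86 × 10^-4 / 0.0100 = 0.0286 mol/L
[BrO3^-]_original = 0.0286 × 100.0/25.5 = 0.112 mol/L

0.112 mol/L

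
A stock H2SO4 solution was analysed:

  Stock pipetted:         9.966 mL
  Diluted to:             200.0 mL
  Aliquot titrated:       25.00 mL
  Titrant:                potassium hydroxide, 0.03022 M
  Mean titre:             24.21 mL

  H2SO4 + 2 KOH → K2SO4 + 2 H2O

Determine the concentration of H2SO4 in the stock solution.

n(KOH) = 0.02421 × 0.03022 = 7.316 × 10^-4 mol
From the 1:2 ratio, n(H2SO4) in the aliquot = 1/2 × 7.316 × 10^-4 = 3.658 × 10^-4 mol
[H2SO4]_dilute = 3.658 × 10^-4 / 0.02500 = 0.01463 mol/L
Dilution factor = 200.0 / 9.966 = 20.07
[H2SO4]_stock = 0.01463 × 20.07 = 0.2936 mol/L

0.2936 M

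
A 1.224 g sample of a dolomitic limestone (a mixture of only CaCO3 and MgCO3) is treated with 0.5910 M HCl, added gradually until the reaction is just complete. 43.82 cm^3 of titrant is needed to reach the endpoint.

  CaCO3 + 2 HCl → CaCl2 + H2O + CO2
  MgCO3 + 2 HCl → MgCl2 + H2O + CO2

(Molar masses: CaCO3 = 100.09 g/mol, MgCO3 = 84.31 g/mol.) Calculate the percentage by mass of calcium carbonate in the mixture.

68.55 %

n(HCl) = 0.04382 × 0.5910 = 0.02590 mol
Let x = n(CaCO3), y = n(MgCO3).
Titrant: 2x + 2y = 0.02590;  mass: 100.09x + 84.31y = 1.224
Solving, x = 8.383 × 10^-3 mol, y = 4.566 × 10^-3 mol
mass of CaCO3 = 8.383 × 10^-3 × 100.09 = 0.8391 g
% CaCO3 = 0.8391 / 1.224 × 100 = 68.55 %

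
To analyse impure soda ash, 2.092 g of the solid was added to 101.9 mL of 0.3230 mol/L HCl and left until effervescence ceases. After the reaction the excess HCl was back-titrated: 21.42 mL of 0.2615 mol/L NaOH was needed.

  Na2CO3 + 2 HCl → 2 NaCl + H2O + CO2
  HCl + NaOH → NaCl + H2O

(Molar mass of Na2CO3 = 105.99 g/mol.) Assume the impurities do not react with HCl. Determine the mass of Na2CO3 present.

n(HCl) added = 0.1019 × 0.3230 = 0.03291 mol
n(NaOH) used in back-titration = 0.02142 × 0.2615 = 5.601 × 10^-3 mol
n(HCl) left over = 5.601 × 10^-3 mol (1:1 ratio)
n(HCl) consumed by analyte = 0.03291 − 5.601 × 10^-3 = 0.02731 mol
From the 1:2 ratio, n(Na2CO3) = 1/2 × 0.02731 = 0.01366 mol
mass of Na2CO3 = 0.01366 × 105.99 = 1.447 g

1.447 g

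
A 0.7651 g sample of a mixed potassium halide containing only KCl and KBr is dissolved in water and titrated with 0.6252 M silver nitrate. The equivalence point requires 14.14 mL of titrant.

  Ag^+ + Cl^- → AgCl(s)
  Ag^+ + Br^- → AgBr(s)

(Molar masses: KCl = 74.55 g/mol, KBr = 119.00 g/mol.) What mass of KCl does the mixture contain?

0.4812 g

n(AgNO3) = 0.01414 × 0.6252 = 8.840 × 10^-3 mol
Let x = n(KCl), y = n(KBr).
Titrant: 1x + 1y = 8.840 × 10^-3;  mass: 74.55x + 119.00y = 0.7651
Solving, x = 6.454 × 10^-3 mol, y = 2.386 × 10^-3 mol
mass of KCl = 6.454 × 10^-3 × 74.55 = 0.4812 g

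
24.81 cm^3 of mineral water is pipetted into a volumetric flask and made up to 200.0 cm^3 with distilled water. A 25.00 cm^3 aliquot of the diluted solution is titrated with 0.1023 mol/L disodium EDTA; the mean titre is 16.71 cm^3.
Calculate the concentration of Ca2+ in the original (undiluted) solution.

0.5512 mol/L

Ca^2+ + EDTA^4- → [Ca(EDTA)]^2-
n(EDTA) = 0.01671 × 0.1023 = 1.709 × 10^-3 mol
n(Ca2+) in the aliquot = 1.709 × 10^-3 mol (1:1 ratio)
[Ca2+]_dilute = 1.709 × 10^-3 / 0.02500 = 0.06838 mol/L
Dilution factor = 200.0 / 24.81 = 8.061
[Ca2+]_stock = 0.06838 × 8.061 = 0.5512 mol/L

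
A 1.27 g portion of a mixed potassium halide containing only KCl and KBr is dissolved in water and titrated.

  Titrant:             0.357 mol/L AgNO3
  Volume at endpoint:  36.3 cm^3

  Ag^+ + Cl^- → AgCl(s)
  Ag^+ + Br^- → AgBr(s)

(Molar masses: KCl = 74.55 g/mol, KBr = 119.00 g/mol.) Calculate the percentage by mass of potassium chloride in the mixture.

n(AgNO3) = 0.0363 × 0.357 = 0.0130 mol
Let x = n(KCl), y = n(KBr).
Titrant: 1x + 1y = 0.0130;  mass: 74.55x + 119.00y = 1.27
Solving, x = 6.12 × 10^-3 mol, y = 6.84 × 10^-3 mol
mass of KCl = 6.12 × 10^-3 × 74.55 = 0.456 g
% KCl = 0.456 / 1.27 × 100 = 35.9 %

35.9 %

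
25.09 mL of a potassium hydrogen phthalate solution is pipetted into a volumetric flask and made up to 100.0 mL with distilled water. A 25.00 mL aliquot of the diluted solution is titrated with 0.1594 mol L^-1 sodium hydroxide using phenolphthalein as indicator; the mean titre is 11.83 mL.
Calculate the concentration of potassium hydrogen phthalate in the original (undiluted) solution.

0.3006 mol/L

KHC8H4O4 + NaOH → KNaC8H4O4 + H2O
n(NaOH) = 0.01183 × 0.1594 = 1.886 × 10^-3 mol
n(KHC8H4O4) in the aliquot = 1.886 × 10^-3 mol (1:1 ratio)
[KHC8H4O4]_dilute = 1.886 × 10^-3 / 0.02500 = 0.07543 mol/L
Dilution factor = 100.0 / 25.09 = 3.986
[KHC8H4O4]_stock = 0.07543 × 3.986 = 0.3006 mol/L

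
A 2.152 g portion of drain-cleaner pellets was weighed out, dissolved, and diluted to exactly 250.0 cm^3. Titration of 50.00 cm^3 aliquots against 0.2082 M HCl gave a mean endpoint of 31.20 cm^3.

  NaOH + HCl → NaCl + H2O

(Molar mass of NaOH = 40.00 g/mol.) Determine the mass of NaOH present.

n(HCl) per titration = 0.03120 × 0.2082 = 6.496 × 10^-3 mol
n(NaOH) in each aliquot = 6.496 × 10^-3 mol (1:1 ratio)
n(NaOH) in the whole flask = 6.496 × 10^-3 × 250.0/50.00 = 0.03248 mol
mass of NaOH = 0.03248 × 40.00 = 1.299 g

1.299 g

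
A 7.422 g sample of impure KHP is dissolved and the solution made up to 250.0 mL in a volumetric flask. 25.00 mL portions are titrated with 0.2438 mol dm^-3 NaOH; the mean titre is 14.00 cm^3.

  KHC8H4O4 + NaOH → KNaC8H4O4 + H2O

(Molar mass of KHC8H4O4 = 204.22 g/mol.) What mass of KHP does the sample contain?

6.970 g

n(NaOH) per titration = 0.01400 × 0.2438 = 3.413 × 10^-3 mol
n(KHC8H4O4) in each aliquot = 3.413 × 10^-3 mol (1:1 ratio)
n(KHC8H4O4) in the whole flask = 3.413 × 10^-3 × 250.0/25.00 = 0.03413 mol
mass of KHC8H4O4 = 0.03413 × 204.22 = 6.970 g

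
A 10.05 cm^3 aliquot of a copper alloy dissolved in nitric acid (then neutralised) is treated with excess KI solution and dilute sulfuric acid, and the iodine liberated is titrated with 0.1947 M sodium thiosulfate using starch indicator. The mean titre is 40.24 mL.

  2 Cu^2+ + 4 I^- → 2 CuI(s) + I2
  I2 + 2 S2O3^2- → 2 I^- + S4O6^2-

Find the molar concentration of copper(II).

n(S2O3^2-) = 0.04024 × 0.1947 = 7.835 × 10^-3 mol
n(I2) = n(S2O3^2-)/2 = 3.917 × 10^-3 mol
From the 2:1 ratio, n(Cu2+) in the aliquot = 2/1 × 3.917 × 10^-3 = 7.835 × 10^-3 mol
[Cu2+] = 7.835 × 10^-3 / 0.01005 = 0.7796 mol/L

0.7796 M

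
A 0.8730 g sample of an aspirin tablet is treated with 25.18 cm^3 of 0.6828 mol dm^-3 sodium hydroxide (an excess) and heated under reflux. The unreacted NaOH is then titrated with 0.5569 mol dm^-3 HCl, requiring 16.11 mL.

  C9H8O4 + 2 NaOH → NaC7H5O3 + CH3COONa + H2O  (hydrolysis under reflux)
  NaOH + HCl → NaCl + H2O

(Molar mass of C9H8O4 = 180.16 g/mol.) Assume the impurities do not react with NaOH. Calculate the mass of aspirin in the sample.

n(NaOH) added = 0.02518 × 0.6828 = 0.01719 mol
n(HCl) used in back-titration = 0.01611 × 0.5569 = 8.972 × 10^-3 mol
n(NaOH) left over = 8.972 × 10^-3 mol (1:1 ratio)
n(NaOH) consumed by analyte = 0.01719 − 8.972 × 10^-3 = 8.221 × 10^-3 mol
From the 1:2 ratio, n(C9H8O4) = 1/2 × 8.221 × 10^-3 = 4.111 × 10^-3 mol
mass of C9H8O4 = 4.111 × 10^-3 × 180.16 = 0.7406 g

0.7406 g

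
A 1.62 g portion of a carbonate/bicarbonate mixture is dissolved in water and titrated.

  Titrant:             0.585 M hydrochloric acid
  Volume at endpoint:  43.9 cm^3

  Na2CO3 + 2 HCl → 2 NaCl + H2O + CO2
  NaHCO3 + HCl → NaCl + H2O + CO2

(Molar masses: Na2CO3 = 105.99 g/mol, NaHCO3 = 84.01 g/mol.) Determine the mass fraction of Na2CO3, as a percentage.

56.7 %

n(HCl) = 0.0439 × 0.585 = 0.0257 mol
Let x = n(Na2CO3), y = n(NaHCO3).
Titrant: 2x + 1y = 0.0257;  mass: 105.99x + 84.01y = 1.62
Solving, x = 8.67 × 10^-3 mol, y = 8.35 × 10^-3 mol
mass of Na2CO3 = 8.67 × 10^-3 × 105.99 = 0.918 g
% Na2CO3 = 0.918 / 1.62 × 100 = 56.7 %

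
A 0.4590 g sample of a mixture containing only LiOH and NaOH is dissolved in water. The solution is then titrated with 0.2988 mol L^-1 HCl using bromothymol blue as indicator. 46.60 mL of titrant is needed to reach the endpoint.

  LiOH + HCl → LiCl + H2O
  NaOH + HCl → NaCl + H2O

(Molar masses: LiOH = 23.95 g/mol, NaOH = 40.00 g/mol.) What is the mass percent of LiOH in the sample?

n(HCl) = 0.04660 × 0.2988 = 0.01392 mol
Let x = n(LiOH), y = n(NaOH).
Titrant: 1x + 1y = 0.01392;  mass: 23.95x + 40.00y = 0.4590
Solving, x = 6.104 × 10^-3 mol, y = 7.820 × 10^-3 mol
mass of LiOH = 6.104 × 10^-3 × 23.95 = 0.1462 g
% LiOH = 0.1462 / 0.4590 × 100 = 31.85 %

31.85 %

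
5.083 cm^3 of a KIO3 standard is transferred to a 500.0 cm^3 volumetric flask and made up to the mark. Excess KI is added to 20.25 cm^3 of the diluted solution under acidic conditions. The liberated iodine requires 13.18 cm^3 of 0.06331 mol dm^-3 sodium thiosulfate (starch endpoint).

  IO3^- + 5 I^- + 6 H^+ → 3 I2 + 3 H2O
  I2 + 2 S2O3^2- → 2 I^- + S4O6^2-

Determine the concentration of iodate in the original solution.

0.6756 mol/L

n(S2O3^2-) = 0.01318 × 0.06331 = 8.344 × 10^-4 mol
n(I2) = n(S2O3^2-)/2 = 4.172 × 10^-4 mol
From the 1:3 ratio, n(IO3^-) in the aliquot = 1/3 × 4.172 × 10^-4 = 1.391 × 10^-4 mol
[IO3^-]_dilute = 1.391 × 10^-4 / 0.02025 = 0.006868 mol/L
[IO3^-]_original = 0.006868 × 500.0/5.083 = 0.6756 mol/L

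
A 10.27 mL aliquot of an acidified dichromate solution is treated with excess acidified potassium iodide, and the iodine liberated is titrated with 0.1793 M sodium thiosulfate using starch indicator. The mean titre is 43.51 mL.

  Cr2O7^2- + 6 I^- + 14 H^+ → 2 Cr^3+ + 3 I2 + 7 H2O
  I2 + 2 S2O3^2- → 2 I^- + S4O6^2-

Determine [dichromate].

n(S2O3^2-) = 0.04351 × 0.1793 = 7.801 × 10^-3 mol
n(I2) = n(S2O3^2-)/2 = 3.901 × 10^-3 mol
From the 1:3 ratio, n(Cr2O7^2-) in the aliquot = 1/3 × 3.901 × 10^-3 = 1.300 × 10^-3 mol
[Cr2O7^2-] = 1.300 × 10^-3 / 0.01027 = 0.1266 mol/L

0.1266 M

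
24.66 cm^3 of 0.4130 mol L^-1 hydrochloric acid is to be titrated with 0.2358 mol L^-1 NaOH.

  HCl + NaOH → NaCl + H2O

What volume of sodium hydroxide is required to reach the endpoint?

n(HCl) = 0.02466 L × 0.4130 mol/L = 0.01018 mol
n(NaOH) = 0.01018 mol (1:1 stoichiometry)
V(NaOH) = 0.01018 mol / 0.2358 mol/L = 0.04319 L = 43.19 mL

43.19 mL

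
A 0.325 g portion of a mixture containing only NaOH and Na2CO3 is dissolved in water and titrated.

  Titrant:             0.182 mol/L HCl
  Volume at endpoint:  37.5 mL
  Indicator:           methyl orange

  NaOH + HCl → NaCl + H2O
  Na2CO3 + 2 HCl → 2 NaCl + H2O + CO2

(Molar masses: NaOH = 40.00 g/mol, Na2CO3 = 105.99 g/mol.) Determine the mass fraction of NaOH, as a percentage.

n(HCl) = 0.0375 × 0.182 = 6.83 × 10^-3 mol
Let x = n(NaOH), y = n(Na2CO3).
Titrant: 1x + 2y = 6.83 × 10^-3;  mass: 40.00x + 105.99y = 0.325
Solving, x = 2.82 × 10^-3 mol, y = 2.00 × 10^-3 mol
mass of NaOH = 2.82 × 10^-3 × 40.00 = 0.113 g
% NaOH = 0.113 / 0.325 × 100 = 34.8 %

34.8 %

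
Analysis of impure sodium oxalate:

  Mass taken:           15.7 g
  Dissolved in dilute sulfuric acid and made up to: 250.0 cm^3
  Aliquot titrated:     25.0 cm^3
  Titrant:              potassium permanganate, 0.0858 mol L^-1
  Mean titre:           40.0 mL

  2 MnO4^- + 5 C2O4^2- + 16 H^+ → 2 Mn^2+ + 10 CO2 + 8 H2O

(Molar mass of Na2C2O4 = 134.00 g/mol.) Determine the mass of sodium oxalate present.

11.5 g

n(KMnO4) per titration = 0.0400 × 0.0858 = 3.43 × 10^-3 mol
From the 5:2 ratio, n(Na2C2O4) in each aliquot = 5/2 × 3.43 × 10^-3 = 8.58 × 10^-3 mol
n(Na2C2O4) in the whole flask = 8.58 × 10^-3 × 250.0/25.0 = 0.0858 mol
mass of Na2C2O4 = 0.0858 × 134.00 = 11.5 g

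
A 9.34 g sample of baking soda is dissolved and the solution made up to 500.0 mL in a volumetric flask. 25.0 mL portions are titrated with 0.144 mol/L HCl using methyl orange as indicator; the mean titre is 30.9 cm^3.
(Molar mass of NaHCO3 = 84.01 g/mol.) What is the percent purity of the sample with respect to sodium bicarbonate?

80.0 %

NaHCO3 + HCl → NaCl + H2O + CO2
n(HCl) per titration = 0.0309 × 0.144 = 4.45 × 10^-3 mol
n(NaHCO3) in each aliquot = 4.45 × 10^-3 mol (1:1 ratio)
n(NaHCO3) in the whole flask = 4.45 × 10^-3 × 500.0/25.0 = 0.0890 mol
mass of NaHCO3 = 0.0890 × 84.01 = 7.48 g
% NaHCO3 = 7.48 / 9.34 × 100 = 80.0 %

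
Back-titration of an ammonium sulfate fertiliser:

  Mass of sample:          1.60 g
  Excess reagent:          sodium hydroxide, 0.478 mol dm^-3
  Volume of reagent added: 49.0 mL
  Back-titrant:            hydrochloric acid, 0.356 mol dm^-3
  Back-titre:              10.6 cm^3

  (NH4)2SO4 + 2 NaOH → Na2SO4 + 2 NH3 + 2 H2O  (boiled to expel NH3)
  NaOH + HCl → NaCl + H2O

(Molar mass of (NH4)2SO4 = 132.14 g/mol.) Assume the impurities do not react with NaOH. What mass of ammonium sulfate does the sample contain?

1.30 g

n(NaOH) added = 0.0490 × 0.478 = 0.0234 mol
n(HCl) used in back-titration = 0.0106 × 0.356 = 3.77 × 10^-3 mol
n(NaOH) left over = 3.77 × 10^-3 mol (1:1 ratio)
n(NaOH) consumed by analyte = 0.0234 − 3.77 × 10^-3 = 0.0196 mol
From the 1:2 ratio, n((NH4)2SO4) = 1/2 × 0.0196 = 9.82 × 10^-3 mol
mass of (NH4)2SO4 = 9.82 × 10^-3 × 132.14 = 1.30 g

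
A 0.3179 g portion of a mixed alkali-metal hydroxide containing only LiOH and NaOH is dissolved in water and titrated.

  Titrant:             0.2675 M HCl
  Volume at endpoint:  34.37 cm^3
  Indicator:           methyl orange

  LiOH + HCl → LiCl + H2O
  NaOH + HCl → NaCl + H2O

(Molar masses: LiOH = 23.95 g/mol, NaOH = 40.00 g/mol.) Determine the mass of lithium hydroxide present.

n(HCl) = 0.03437 × 0.2675 = 9.194 × 10^-3 mol
Let x = n(LiOH), y = n(NaOH).
Titrant: 1x + 1y = 9.194 × 10^-3;  mass: 23.95x + 40.00y = 0.3179
Solving, x = 3.106 × 10^-3 mol, y = 6.087 × 10^-3 mol
mass of LiOH = 3.106 × 10^-3 × 23.95 = 0.07440 g

0.07440 g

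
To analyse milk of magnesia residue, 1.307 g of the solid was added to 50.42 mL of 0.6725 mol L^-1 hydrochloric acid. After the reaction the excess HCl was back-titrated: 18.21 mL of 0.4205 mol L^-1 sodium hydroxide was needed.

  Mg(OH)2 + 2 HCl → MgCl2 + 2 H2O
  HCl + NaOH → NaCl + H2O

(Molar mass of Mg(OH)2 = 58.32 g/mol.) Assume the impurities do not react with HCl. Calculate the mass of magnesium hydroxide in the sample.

n(HCl) added = 0.05042 × 0.6725 = 0.03391 mol
n(NaOH) used in back-titration = 0.01821 × 0.4205 = 7.657 × 10^-3 mol
n(HCl) left over = 7.657 × 10^-3 mol (1:1 ratio)
n(HCl) consumed by analyte = 0.03391 − 7.657 × 10^-3 = 0.02625 mol
From the 1:2 ratio, n(Mg(OH)2) = 1/2 × 0.02625 = 0.01313 mol
mass of Mg(OH)2 = 0.01313 × 58.32 = 0.7655 g

0.7655 g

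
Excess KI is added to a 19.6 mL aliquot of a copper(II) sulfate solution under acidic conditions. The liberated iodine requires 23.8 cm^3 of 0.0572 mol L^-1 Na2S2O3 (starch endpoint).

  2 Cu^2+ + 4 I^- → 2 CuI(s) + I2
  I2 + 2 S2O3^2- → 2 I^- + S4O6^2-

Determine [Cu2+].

0.0695 mol/L

n(S2O3^2-) = 0.0238 × 0.0572 = 1.36 × 10^-3 mol
n(I2) = n(S2O3^2-)/2 = 6.81 × 10^-4 mol
From the 2:1 ratio, n(Cu2+) in the aliquot = 2/1 × 6.81 × 10^-4 = 1.36 × 10^-3 mol
[Cu2+] = 1.36 × 10^-3 / 0.0196 = 0.0695 mol/L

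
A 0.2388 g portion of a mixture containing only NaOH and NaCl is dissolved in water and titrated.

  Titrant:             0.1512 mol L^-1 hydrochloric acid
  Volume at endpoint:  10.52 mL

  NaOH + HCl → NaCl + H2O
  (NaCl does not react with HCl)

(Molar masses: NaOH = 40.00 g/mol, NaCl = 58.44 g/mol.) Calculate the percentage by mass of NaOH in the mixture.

26.64 %

n(HCl) = 0.01052 × 0.1512 = 1.591 × 10^-3 mol
Let x = n(NaOH), y = n(NaCl).
Titrant: 1x = 1.591 × 10^-3;  mass: 40.00x + 58.44y = 0.2388
Solving, x = 1.591 × 10^-3 mol, y = 2.998 × 10^-3 mol
mass of NaOH = 1.591 × 10^-3 × 40.00 = 0.06362 g
% NaOH = 0.06362 / 0.2388 × 100 = 26.64 %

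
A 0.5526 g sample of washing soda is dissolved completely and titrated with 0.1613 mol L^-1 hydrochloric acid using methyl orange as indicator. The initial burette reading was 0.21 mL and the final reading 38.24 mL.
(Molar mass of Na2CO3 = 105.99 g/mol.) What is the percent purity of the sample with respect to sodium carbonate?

58.83 %

Na2CO3 + 2 HCl → 2 NaCl + H2O + CO2
n(HCl) = 0.03803 L × 0.1613 mol/L = 6.134 × 10^-3 mol
From the 1:2 ratio, n(Na2CO3) = 1/2 × 6.134 × 10^-3 = 3.067 × 10^-3 mol
mass of Na2CO3 = 3.067 × 10^-3 × 105.99 g/mol = 0.3251 g
% Na2CO3 = 0.3251 / 0.5526 × 100 = 58.83 %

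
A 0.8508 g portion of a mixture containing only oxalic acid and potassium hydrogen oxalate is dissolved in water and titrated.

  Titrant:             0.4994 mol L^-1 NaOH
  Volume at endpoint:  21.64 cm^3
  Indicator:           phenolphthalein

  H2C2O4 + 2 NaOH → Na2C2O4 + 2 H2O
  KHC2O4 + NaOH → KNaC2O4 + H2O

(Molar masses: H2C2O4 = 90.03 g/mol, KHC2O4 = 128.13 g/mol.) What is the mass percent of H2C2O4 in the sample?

33.99 %

n(NaOH) = 0.02164 × 0.4994 = 0.01081 mol
Let x = n(H2C2O4), y = n(KHC2O4).
Titrant: 2x + 1y = 0.01081;  mass: 90.03x + 128.13y = 0.8508
Solving, x = 3.212 × 10^-3 mol, y = 4.383 × 10^-3 mol
mass of H2C2O4 = 3.212 × 10^-3 × 90.03 = 0.2892 g
% H2C2O4 = 0.2892 / 0.8508 × 100 = 33.99 %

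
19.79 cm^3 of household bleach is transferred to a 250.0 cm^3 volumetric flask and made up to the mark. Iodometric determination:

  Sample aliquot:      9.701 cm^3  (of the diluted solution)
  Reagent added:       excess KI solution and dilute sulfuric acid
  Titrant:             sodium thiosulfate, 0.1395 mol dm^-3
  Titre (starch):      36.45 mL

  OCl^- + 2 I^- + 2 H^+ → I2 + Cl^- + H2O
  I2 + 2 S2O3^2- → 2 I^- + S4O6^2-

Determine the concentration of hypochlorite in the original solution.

3.311 mol/L

n(S2O3^2-) = 0.03645 × 0.1395 = 5.085 × 10^-3 mol
n(I2) = n(S2O3^2-)/2 = 2.542 × 10^-3 mol
n(OCl^-) in the aliquot = 2.542 × 10^-3 mol (1:1 ratio)
[OCl^-]_dilute = 2.542 × 10^-3 / 0.009701 = 0.2621 mol/L
[OCl^-]_original = 0.2621 × 250.0/19.79 = 3.311 mol/L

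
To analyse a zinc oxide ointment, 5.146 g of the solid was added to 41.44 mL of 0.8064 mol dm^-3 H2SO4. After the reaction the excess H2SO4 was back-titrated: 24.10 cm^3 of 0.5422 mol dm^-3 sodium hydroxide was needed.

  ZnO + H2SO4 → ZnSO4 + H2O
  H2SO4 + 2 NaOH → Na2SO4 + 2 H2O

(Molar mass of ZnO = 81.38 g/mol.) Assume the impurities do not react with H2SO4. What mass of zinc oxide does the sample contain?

2.188 g

n(H2SO4) added = 0.04144 × 0.8064 = 0.03342 mol
n(NaOH) used in back-titration = 0.02410 × 0.5422 = 0.01307 mol
From the 1:2 ratio, n(H2SO4) left over = 1/2 × 0.01307 = 6.534 × 10^-3 mol
n(H2SO4) consumed by analyte = 0.03342 − 6.534 × 10^-3 = 0.02688 mol
n(ZnO) = 0.02688 mol (1:1 ratio)
mass of ZnO = 0.02688 × 81.38 = 2.188 g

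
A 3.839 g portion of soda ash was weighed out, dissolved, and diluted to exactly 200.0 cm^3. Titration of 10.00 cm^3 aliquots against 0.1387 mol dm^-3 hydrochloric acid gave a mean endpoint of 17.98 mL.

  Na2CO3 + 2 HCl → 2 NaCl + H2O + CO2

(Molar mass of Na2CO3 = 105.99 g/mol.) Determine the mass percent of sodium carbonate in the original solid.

68.85 %

n(HCl) per titration = 0.01798 × 0.1387 = 2.494 × 10^-3 mol
From the 1:2 ratio, n(Na2CO3) in each aliquot = 1/2 × 2.494 × 10^-3 = 1.247 × 10^-3 mol
n(Na2CO3) in the whole flask = 1.247 × 10^-3 × 200.0/10.00 = 0.02494 mol
mass of Na2CO3 = 0.02494 × 105.99 = 2.643 g
% Na2CO3 = 2.643 / 3.839 × 100 = 68.85 %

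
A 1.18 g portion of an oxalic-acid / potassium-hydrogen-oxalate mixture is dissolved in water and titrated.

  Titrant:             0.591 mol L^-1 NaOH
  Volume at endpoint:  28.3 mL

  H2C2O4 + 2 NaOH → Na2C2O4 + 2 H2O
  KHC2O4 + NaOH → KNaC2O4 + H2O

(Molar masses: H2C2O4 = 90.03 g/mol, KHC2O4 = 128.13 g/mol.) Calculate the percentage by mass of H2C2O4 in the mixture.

44.2 %

n(NaOH) = 0.0283 × 0.591 = 0.0167 mol
Let x = n(H2C2O4), y = n(KHC2O4).
Titrant: 2x + 1y = 0.0167;  mass: 90.03x + 128.13y = 1.18
Solving, x = 5.79 × 10^-3 mol, y = 5.14 × 10^-3 mol
mass of H2C2O4 = 5.79 × 10^-3 × 90.03 = 0.522 g
% H2C2O4 = 0.522 / 1.18 × 100 = 44.2 %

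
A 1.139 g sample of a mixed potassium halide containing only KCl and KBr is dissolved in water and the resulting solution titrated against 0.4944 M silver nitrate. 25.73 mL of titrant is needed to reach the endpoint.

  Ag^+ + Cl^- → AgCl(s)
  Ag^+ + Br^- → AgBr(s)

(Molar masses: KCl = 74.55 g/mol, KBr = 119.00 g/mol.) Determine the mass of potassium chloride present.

0.6286 g

n(AgNO3) = 0.02573 × 0.4944 = 0.01272 mol
Let x = n(KCl), y = n(KBr).
Titrant: 1x + 1y = 0.01272;  mass: 74.55x + 119.00y = 1.139
Solving, x = 8.432 × 10^-3 mol, y = 4.289 × 10^-3 mol
mass of KCl = 8.432 × 10^-3 × 74.55 = 0.6286 g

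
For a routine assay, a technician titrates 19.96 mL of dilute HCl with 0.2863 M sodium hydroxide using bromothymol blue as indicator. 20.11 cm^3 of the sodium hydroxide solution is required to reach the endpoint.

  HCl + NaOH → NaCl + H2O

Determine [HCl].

0.2885 M

n(NaOH) = 0.02011 L × 0.2863 mol/L = 5.757 × 10^-3 mol
n(HCl) = 5.757 × 10^-3 mol (1:1 mole ratio)
[HCl] = 5.757 × 10^-3 mol / 0.01996 L = 0.2885 mol/L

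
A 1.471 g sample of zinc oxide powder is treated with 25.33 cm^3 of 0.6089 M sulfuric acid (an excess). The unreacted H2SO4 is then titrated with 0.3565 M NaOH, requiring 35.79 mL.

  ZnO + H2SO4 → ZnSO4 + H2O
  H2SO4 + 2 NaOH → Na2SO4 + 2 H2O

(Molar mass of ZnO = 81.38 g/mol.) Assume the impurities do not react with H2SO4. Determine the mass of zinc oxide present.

0.7360 g

n(H2SO4) added = 0.02533 × 0.6089 = 0.01542 mol
n(NaOH) used in back-titration = 0.03579 × 0.3565 = 0.01276 mol
From the 1:2 ratio, n(H2SO4) left over = 1/2 × 0.01276 = 6.380 × 10^-3 mol
n(H2SO4) consumed by analyte = 0.01542 − 6.380 × 10^-3 = 9.044 × 10^-3 mol
n(ZnO) = 9.044 × 10^-3 mol (1:1 ratio)
mass of ZnO = 9.044 × 10^-3 × 81.38 = 0.7360 g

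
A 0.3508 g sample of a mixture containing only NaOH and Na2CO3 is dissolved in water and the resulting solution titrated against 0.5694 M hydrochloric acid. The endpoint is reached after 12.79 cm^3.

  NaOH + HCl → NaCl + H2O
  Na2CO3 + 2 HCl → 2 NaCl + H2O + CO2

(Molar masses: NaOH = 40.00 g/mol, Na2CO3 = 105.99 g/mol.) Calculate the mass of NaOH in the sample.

n(HCl) = 0.01279 × 0.5694 = 7.283 × 10^-3 mol
Let x = n(NaOH), y = n(Na2CO3).
Titrant: 1x + 2y = 7.283 × 10^-3;  mass: 40.00x + 105.99y = 0.3508
Solving, x = 2.704 × 10^-3 mol, y = 2.289 × 10^-3 mol
mass of NaOH = 2.704 × 10^-3 × 40.00 = 0.1082 g

0.1082 g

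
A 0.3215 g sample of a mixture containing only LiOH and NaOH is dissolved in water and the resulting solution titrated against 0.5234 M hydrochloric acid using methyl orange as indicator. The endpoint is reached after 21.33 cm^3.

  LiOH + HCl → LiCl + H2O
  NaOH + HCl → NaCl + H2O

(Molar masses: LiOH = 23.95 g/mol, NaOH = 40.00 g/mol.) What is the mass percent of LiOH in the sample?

58.05 %

n(HCl) = 0.02133 × 0.5234 = 0.01116 mol
Let x = n(LiOH), y = n(NaOH).
Titrant: 1x + 1y = 0.01116;  mass: 23.95x + 40.00y = 0.3215
Solving, x = 7.792 × 10^-3 mol, y = 3.372 × 10^-3 mol
mass of LiOH = 7.792 × 10^-3 × 23.95 = 0.1866 g
% LiOH = 0.1866 / 0.3215 × 100 = 58.05 %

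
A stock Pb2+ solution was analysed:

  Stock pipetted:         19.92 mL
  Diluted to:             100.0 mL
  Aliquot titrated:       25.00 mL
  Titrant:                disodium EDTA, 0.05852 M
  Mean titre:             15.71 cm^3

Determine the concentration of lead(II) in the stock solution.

Pb^2+ + EDTA^4- → [Pb(EDTA)]^2-
n(EDTA) = 0.01571 × 0.05852 = 9.193 × 10^-4 mol
n(Pb2+) in the aliquot = 9.193 × 10^-4 mol (1:1 ratio)
[Pb2+]_dilute = 9.193 × 10^-4 / 0.02500 = 0.03677 mol/L
Dilution factor = 100.0 / 19.92 = 5.020
[Pb2+]_stock = 0.03677 × 5.020 = 0.1846 mol/L

0.1846 M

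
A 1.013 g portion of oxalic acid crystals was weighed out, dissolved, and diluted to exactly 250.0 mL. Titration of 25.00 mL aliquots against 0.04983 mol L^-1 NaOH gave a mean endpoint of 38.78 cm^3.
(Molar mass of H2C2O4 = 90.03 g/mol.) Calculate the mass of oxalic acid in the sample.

H2C2O4 + 2 NaOH → Na2C2O4 + 2 H2O
n(NaOH) per titration = 0.03878 × 0.04983 = 1.932 × 10^-3 mol
From the 1:2 ratio, n(H2C2O4) in each aliquot = 1/2 × 1.932 × 10^-3 = 9.662 × 10^-4 mol
n(H2C2O4) in the whole flask = 9.662 × 10^-4 × 250.0/25.00 = 9.662 × 10^-3 mol
mass of H2C2O4 = 9.662 × 10^-3 × 90.03 = 0.8699 g

0.8699 g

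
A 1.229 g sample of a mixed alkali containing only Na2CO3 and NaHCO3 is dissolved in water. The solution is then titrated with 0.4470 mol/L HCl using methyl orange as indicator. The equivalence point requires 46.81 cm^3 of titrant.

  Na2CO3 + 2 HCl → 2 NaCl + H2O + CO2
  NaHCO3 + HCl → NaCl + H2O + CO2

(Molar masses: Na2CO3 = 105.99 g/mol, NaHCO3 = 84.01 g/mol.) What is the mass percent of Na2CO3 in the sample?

n(HCl) = 0.04681 × 0.4470 = 0.02092 mol
Let x = n(Na2CO3), y = n(NaHCO3).
Titrant: 2x + 1y = 0.02092;  mass: 105.99x + 84.01y = 1.229
Solving, x = 8.525 × 10^-3 mol, y = 3.873 × 10^-3 mol
mass of Na2CO3 = 8.525 × 10^-3 × 105.99 = 0.9036 g
% Na2CO3 = 0.9036 / 1.229 × 100 = 73.52 %

73.52 %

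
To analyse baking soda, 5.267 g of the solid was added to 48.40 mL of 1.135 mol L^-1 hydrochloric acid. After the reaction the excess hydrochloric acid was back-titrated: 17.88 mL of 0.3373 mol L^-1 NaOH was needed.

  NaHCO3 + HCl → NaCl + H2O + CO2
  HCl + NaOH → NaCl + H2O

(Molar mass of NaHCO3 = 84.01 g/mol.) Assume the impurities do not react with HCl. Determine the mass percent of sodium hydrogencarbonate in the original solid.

78.00 %

n(HCl) added = 0.04840 × 1.135 = 0.05493 mol
n(NaOH) used in back-titration = 0.01788 × 0.3373 = 6.031 × 10^-3 mol
n(HCl) left over = 6.031 × 10^-3 mol (1:1 ratio)
n(HCl) consumed by analyte = 0.05493 − 6.031 × 10^-3 = 0.04890 mol
n(NaHCO3) = 0.04890 mol (1:1 ratio)
mass of NaHCO3 = 0.04890 × 84.01 = 4.108 g
% NaHCO3 = 4.108 / 5.267 × 100 = 78.00 %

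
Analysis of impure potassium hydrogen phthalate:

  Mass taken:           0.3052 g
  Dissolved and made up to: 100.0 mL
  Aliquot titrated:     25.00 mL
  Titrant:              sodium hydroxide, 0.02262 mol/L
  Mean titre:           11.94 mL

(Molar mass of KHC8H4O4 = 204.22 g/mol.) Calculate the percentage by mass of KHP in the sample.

72.29 %

KHC8H4O4 + NaOH → KNaC8H4O4 + H2O
n(NaOH) per titration = 0.01194 × 0.02262 = 2.701 × 10^-4 mol
n(KHC8H4O4) in each aliquot = 2.701 × 10^-4 mol (1:1 ratio)
n(KHC8H4O4) in the whole flask = 2.701 × 10^-4 × 100.0/25.00 = 1.080 × 10^-3 mol
mass of KHC8H4O4 = 1.080 × 10^-3 × 204.22 = 0.2206 g
% KHC8H4O4 = 0.2206 / 0.3052 × 100 = 72.29 %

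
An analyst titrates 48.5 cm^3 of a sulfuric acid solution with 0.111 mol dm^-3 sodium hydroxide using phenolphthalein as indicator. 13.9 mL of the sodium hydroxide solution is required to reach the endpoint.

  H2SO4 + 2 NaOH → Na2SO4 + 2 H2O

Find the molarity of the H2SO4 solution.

0.0159 mol/L

n(NaOH) = 0.0139 L × 0.111 mol/L = 1.54 × 10^-3 mol
From the 1:2 mole ratio, n(H2SO4) = 1/2 × 1.54 × 10^-3 = 7.71 × 10^-4 mol
[H2SO4] = 7.71 × 10^-4 mol / 0.0485 L = 0.0159 mol/L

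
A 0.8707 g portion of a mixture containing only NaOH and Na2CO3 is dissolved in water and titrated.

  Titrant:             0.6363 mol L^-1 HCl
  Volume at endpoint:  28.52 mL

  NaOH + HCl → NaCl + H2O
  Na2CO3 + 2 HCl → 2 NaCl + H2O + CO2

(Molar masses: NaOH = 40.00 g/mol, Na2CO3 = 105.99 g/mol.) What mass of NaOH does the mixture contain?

n(HCl) = 0.02852 × 0.6363 = 0.01815 mol
Let x = n(NaOH), y = n(Na2CO3).
Titrant: 1x + 2y = 0.01815;  mass: 40.00x + 105.99y = 0.8707
Solving, x = 7.004 × 10^-3 mol, y = 5.572 × 10^-3 mol
mass of NaOH = 7.004 × 10^-3 × 40.00 = 0.2802 g

0.2802 g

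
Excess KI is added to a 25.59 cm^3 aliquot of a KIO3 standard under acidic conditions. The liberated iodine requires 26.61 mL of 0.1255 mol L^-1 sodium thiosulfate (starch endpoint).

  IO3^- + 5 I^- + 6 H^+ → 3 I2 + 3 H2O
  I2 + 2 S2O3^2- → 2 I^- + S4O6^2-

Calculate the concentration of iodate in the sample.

n(S2O3^2-) = 0.02661 × 0.1255 = 3.340 × 10^-3 mol
n(I2) = n(S2O3^2-)/2 = 1.670 × 10^-3 mol
From the 1:3 ratio, n(IO3^-) in the aliquot = 1/3 × 1.670 × 10^-3 = 5.566 × 10^-4 mol
[IO3^-] = 5.566 × 10^-4 / 0.02559 = 0.02175 mol/L

0.02175 mol/L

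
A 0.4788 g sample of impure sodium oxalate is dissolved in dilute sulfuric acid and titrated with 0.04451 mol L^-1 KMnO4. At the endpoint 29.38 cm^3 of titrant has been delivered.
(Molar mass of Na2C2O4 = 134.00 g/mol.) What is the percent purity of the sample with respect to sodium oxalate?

2 MnO4^- + 5 C2O4^2- + 16 H^+ → 2 Mn^2+ + 10 CO2 + 8 H2O
n(KMnO4) = 0.02938 L × 0.04451 mol/L = 1.308 × 10^-3 mol
From the 5:2 ratio, n(Na2C2O4) = 5/2 × 1.308 × 10^-3 = 3.269 × 10^-3 mol
mass of Na2C2O4 = 3.269 × 10^-3 × 134.00 g/mol = 0.4381 g
% Na2C2O4 = 0.4381 / 0.4788 × 100 = 91.50 %

91.50 %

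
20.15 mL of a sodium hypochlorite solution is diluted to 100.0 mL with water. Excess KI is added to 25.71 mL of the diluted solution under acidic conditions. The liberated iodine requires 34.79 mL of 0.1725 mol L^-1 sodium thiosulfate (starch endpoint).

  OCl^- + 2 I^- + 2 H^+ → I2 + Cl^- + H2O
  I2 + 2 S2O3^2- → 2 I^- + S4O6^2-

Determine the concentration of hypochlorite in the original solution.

n(S2O3^2-) = 0.03479 × 0.1725 = 6.001 × 10^-3 mol
n(I2) = n(S2O3^2-)/2 = 3.001 × 10^-3 mol
n(OCl^-) in the aliquot = 3.001 × 10^-3 mol (1:1 ratio)
[OCl^-]_dilute = 3.001 × 10^-3 / 0.02571 = 0.1167 mol/L
[OCl^-]_original = 0.1167 × 100.0/20.15 = 0.5792 mol/L

0.5792 mol/L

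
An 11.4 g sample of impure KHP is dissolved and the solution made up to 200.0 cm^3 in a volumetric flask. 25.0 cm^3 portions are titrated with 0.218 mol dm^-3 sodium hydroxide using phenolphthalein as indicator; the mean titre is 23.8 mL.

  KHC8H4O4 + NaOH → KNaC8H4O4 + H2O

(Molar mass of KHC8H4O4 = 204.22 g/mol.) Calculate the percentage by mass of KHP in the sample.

74.4 %

n(NaOH) per titration = 0.0238 × 0.218 = 5.19 × 10^-3 mol
n(KHC8H4O4) in each aliquot = 5.19 × 10^-3 mol (1:1 ratio)
n(KHC8H4O4) in the whole flask = 5.19 × 10^-3 × 200.0/25.0 = 0.0415 mol
mass of KHC8H4O4 = 0.0415 × 204.22 = 8.48 g
% KHC8H4O4 = 8.48 / 11.4 × 100 = 74.4 %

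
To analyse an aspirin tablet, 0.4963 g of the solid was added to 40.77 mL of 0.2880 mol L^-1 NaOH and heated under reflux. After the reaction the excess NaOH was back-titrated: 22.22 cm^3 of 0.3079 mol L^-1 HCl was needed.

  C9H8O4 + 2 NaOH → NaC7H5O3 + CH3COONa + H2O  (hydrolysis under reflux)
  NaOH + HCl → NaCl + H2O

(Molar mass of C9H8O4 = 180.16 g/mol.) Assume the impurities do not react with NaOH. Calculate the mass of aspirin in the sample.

n(NaOH) added = 0.04077 × 0.2880 = 0.01174 mol
n(HCl) used in back-titration = 0.02222 × 0.3079 = 6.842 × 10^-3 mol
n(NaOH) left over = 6.842 × 10^-3 mol (1:1 ratio)
n(NaOH) consumed by analyte = 0.01174 − 6.842 × 10^-3 = 4.900 × 10^-3 mol
From the 1:2 ratio, n(C9H8O4) = 1/2 × 4.900 × 10^-3 = 2.450 × 10^-3 mol
mass of C9H8O4 = 2.450 × 10^-3 × 180.16 = 0.4414 g

0.4414 g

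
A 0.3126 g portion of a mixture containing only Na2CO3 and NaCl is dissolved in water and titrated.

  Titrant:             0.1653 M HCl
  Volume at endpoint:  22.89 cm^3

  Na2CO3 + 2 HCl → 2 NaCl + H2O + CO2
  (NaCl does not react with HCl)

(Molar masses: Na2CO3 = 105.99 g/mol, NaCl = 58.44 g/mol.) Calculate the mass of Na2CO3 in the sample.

n(HCl) = 0.02289 × 0.1653 = 3.784 × 10^-3 mol
Let x = n(Na2CO3), y = n(NaCl).
Titrant: 2x = 3.784 × 10^-3;  mass: 105.99x + 58.44y = 0.3126
Solving, x = 1.892 × 10^-3 mol, y = 1.918 × 10^-3 mol
mass of Na2CO3 = 1.892 × 10^-3 × 105.99 = 0.2005 g

0.2005 g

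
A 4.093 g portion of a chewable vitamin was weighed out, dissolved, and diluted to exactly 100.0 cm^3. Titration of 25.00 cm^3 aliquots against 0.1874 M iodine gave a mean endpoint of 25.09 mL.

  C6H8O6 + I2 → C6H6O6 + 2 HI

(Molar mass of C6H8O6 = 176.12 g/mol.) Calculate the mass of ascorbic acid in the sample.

3.312 g

n(I2) per titration = 0.02509 × 0.1874 = 4.702 × 10^-3 mol
n(C6H8O6) in each aliquot = 4.702 × 10^-3 mol (1:1 ratio)
n(C6H8O6) in the whole flask = 4.702 × 10^-3 × 100.0/25.00 = 0.01881 mol
mass of C6H8O6 = 0.01881 × 176.12 = 3.312 g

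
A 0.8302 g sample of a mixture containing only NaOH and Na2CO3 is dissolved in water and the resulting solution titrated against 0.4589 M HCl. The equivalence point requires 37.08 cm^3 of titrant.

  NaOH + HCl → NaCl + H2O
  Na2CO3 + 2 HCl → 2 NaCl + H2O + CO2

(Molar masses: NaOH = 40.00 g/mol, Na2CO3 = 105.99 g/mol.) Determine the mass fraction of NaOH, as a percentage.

n(HCl) = 0.03708 × 0.4589 = 0.01702 mol
Let x = n(NaOH), y = n(Na2CO3).
Titrant: 1x + 2y = 0.01702;  mass: 40.00x + 105.99y = 0.8302
Solving, x = 5.507 × 10^-3 mol, y = 5.755 × 10^-3 mol
mass of NaOH = 5.507 × 10^-3 × 40.00 = 0.2203 g
% NaOH = 0.2203 / 0.8302 × 100 = 26.53 %

26.53 %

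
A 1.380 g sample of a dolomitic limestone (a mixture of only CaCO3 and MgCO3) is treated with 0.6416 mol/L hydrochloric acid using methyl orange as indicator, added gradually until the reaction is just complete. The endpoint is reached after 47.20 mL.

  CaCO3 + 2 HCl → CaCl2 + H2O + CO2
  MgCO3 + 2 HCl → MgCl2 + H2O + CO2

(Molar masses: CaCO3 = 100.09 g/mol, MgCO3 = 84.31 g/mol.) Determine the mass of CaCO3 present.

n(HCl) = 0.04720 × 0.6416 = 0.03028 mol
Let x = n(CaCO3), y = n(MgCO3).
Titrant: 2x + 2y = 0.03028;  mass: 100.09x + 84.31y = 1.380
Solving, x = 6.552 × 10^-3 mol, y = 8.589 × 10^-3 mol
mass of CaCO3 = 6.552 × 10^-3 × 100.09 = 0.6558 g

0.6558 g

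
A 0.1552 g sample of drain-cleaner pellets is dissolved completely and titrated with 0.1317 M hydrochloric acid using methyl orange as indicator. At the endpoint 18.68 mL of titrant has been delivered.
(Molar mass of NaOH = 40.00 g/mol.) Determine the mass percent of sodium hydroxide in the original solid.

63.41 %

NaOH + HCl → NaCl + H2O
n(HCl) = 0.01868 L × 0.1317 mol/L = 2.460 × 10^-3 mol
n(NaOH) = 2.460 × 10^-3 mol (1:1 ratio)
mass of NaOH = 2.460 × 10^-3 × 40.00 g/mol = 0.09841 g
% NaOH = 0.09841 / 0.1552 × 100 = 63.41 %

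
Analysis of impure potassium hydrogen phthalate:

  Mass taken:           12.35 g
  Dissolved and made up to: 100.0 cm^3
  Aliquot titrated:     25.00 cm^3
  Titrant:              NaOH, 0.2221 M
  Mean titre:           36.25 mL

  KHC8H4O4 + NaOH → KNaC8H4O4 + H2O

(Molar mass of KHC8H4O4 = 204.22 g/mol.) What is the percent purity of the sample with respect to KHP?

n(NaOH) per titration = 0.03625 × 0.2221 = 8.051 × 10^-3 mol
n(KHC8H4O4) in each aliquot = 8.051 × 10^-3 mol (1:1 ratio)
n(KHC8H4O4) in the whole flask = 8.051 × 10^-3 × 100.0/25.00 = 0.03220 mol
mass of KHC8H4O4 = 0.03220 × 204.22 = 6.577 g
% KHC8H4O4 = 6.577 / 12.35 × 100 = 53.25 %

53.25 %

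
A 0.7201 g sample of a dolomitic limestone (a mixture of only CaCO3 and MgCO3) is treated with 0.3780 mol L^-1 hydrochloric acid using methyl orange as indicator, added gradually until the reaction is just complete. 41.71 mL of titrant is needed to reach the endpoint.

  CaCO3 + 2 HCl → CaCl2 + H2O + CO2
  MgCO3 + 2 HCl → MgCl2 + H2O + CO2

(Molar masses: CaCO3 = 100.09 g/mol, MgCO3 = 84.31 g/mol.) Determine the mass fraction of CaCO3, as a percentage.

n(HCl) = 0.04171 × 0.3780 = 0.01577 mol
Let x = n(CaCO3), y = n(MgCO3).
Titrant: 2x + 2y = 0.01577;  mass: 100.09x + 84.31y = 0.7201
Solving, x = 3.515 × 10^-3 mol, y = 4.368 × 10^-3 mol
mass of CaCO3 = 3.515 × 10^-3 × 100.09 = 0.3518 g
% CaCO3 = 0.3518 / 0.7201 × 100 = 48.86 %

48.86 %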